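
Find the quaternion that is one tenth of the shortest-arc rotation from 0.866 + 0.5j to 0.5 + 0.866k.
0.8761 + 0.4699j + 0.1077k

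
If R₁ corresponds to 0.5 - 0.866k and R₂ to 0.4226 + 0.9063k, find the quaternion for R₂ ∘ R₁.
0.9962 + 0.0872k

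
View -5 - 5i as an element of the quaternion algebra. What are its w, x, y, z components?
-5 - 5i + 0j + 0k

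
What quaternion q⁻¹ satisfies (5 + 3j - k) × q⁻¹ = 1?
0.1429 - 0.0857j + 0.0286k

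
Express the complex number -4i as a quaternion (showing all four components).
0 - 4i + 0j + 0k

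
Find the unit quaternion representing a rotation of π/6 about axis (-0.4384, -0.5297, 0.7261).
0.9659 - 0.1135i - 0.1371j + 0.1879k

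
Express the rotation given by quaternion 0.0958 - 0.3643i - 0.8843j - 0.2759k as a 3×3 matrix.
[[-0.7162, 0.6972, 0.0316], [0.5914, 0.5823, 0.5578], [0.3705, 0.4182, -0.8294]]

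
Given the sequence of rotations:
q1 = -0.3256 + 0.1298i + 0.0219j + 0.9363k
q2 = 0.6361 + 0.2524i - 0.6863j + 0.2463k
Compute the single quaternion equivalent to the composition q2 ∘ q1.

q2 · q1 = -0.4555 - 0.6476i + 0.033j + 0.61k
-0.4555 - 0.6476i + 0.033j + 0.61k


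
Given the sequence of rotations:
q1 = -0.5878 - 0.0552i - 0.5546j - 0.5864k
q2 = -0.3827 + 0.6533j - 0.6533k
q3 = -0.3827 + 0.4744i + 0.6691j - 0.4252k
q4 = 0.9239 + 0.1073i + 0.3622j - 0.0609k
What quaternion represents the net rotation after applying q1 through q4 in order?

q2 · q1 = 0.2042 - 0.7243i - 0.1357j + 0.6445k
q3 · q2 · q1 = 0.6303 + 0.7476i + 0.1908j + 0.0868k
q4 · q3 · q2 · q1 = 0.4383 + 0.8014i + 0.3497j - 0.2085k
0.4383 + 0.8014i + 0.3497j - 0.2085k


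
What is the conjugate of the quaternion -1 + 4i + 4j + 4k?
-1 - 4i - 4j - 4k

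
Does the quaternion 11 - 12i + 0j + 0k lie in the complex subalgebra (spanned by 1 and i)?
Yes. The quaternion 11 - 12i has j- and k-coefficients y = z = 0, so it lies in the complex subalgebra spanned by 1 and i.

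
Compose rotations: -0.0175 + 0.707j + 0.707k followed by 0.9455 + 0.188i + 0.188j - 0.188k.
-0.0165 + 0.2625i + 0.5323j + 0.8047k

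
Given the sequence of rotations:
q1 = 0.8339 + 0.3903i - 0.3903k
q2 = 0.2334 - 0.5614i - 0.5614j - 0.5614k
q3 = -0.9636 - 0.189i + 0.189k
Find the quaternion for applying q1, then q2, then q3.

q2 · q1 = 0.1946 - 0.1579i - 0.9064j - 0.3401k
q3 · q2 · q1 = -0.1531 + 0.2867i + 0.7793j + 0.5358k
-0.1531 + 0.2867i + 0.7793j + 0.5358k


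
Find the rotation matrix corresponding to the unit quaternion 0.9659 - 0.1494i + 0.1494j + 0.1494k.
[[0.9107, -0.3333, 0.244], [0.244, 0.9107, 0.3333], [-0.3333, -0.244, 0.9107]]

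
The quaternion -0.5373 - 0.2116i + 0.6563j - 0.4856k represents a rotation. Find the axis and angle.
axis = (-0.2509, 0.7782, -0.5758), θ = 245°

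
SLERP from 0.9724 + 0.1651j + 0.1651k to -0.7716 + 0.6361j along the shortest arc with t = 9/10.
0.8226 - 0.5683j + 0.0188k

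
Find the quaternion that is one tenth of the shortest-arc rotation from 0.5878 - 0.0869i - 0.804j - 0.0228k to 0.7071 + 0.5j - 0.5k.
0.6874 - 0.0855i - 0.7143j - 0.0994k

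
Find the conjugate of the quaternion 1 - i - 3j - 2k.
1 + i + 3j + 2k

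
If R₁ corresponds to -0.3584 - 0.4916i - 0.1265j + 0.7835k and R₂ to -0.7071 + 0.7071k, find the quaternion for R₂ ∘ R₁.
-0.3006 + 0.4371i - 0.2582j - 0.8074k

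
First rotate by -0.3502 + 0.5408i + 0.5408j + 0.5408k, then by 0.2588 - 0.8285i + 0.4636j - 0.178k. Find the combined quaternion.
0.203 + 0.7771i + 0.3294j - 0.4965k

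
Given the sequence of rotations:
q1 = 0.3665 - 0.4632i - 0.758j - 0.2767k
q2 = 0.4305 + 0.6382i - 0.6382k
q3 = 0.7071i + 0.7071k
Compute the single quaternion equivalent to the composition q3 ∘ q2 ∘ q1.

q2 · q1 = 0.2768 - 0.4493i + 0.1459j - 0.8368k
q3 · q2 · q1 = 0.9094 + 0.0926i + 0.274j + 0.2989k
0.9094 + 0.0926i + 0.274j + 0.2989k


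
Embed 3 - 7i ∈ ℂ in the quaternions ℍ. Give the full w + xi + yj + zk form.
3 - 7i + 0j + 0k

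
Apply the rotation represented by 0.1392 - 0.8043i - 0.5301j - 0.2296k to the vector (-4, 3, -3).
(0.754, -5.755, 0.558)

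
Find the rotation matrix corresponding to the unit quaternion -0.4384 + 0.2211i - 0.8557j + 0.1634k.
[[-0.5178, -0.2351, 0.8225], [-0.5217, 0.8488, -0.0858], [-0.678, -0.4735, -0.5622]]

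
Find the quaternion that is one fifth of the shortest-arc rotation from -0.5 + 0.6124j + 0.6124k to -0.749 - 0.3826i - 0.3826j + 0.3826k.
-0.6284 - 0.097i + 0.44j + 0.6341k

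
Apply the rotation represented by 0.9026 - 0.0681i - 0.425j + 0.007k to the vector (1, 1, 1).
(-0.084, 1.178, 1.267)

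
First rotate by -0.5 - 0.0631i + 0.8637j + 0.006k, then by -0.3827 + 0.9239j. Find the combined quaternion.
-0.6066 + 0.0297i - 0.7925j + 0.056k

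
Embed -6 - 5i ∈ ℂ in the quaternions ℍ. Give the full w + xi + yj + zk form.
-6 - 5i + 0j + 0k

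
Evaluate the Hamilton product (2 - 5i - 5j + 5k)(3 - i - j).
-4 - 12i - 22j + 15k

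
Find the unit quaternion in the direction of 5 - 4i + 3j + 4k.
0.6155 - 0.4924i + 0.3693j + 0.4924k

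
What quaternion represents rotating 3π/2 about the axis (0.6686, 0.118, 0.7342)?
-0.7071 + 0.4728i + 0.0834j + 0.5192k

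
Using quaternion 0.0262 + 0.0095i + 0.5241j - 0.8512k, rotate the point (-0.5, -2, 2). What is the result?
(0.413, -0.87, 2.706)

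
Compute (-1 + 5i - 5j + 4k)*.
-1 - 5i + 5j - 4k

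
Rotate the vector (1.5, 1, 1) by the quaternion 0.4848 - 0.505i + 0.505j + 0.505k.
(-1.05, 0.949, -1.499)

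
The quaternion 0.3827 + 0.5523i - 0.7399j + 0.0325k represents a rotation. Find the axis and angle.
axis = (0.5978, -0.8009, 0.0352), θ = 3π/4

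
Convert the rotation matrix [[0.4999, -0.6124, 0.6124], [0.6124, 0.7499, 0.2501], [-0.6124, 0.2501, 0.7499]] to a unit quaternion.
0.866 + 0.3536j + 0.3536k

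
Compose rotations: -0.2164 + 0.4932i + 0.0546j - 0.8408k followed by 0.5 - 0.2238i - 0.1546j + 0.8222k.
0.7019 + 0.3801i + 0.2781j - 0.5343k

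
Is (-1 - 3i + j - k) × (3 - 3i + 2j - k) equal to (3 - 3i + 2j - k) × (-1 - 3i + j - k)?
No: pq = -15 - 5i + j - 5k ≠ -15 - 7i + j + k = qp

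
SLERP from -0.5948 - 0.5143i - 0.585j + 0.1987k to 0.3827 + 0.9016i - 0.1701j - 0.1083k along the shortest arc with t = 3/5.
-0.52 - 0.825i - 0.1519j + 0.1609k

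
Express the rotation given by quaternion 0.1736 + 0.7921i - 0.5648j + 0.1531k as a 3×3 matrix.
[[0.3151, -0.9479, 0.0464], [-0.8416, -0.3017, -0.448], [0.4386, 0.1021, -0.8928]]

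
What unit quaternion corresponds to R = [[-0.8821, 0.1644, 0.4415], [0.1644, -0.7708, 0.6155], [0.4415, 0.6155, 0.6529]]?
0.2428i + 0.3385j + 0.9091k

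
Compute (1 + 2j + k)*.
1 - 2j - k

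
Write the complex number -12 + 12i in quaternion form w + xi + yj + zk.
-12 + 12i + 0j + 0k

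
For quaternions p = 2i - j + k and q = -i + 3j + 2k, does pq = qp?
No: pq = 3 - 5i - 5j + 5k ≠ 3 + 5i + 5j - 5k = qp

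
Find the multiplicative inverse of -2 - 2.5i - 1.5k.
-0.16 + 0.2i + 0.12k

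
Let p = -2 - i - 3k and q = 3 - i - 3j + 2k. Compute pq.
-1 - 10i + 11j - 10k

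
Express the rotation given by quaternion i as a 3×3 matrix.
[[1, 0, 0], [0, -1, 0], [0, 0, -1]]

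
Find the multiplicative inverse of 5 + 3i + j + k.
0.1389 - 0.0833i - 0.0278j - 0.0278k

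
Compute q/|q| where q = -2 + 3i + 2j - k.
-0.4714 + 0.7071i + 0.4714j - 0.2357k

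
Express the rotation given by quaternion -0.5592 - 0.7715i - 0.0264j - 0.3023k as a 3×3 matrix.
[[0.8158, -0.2974, 0.496], [0.3788, -0.3732, -0.8469], [0.4369, 0.8788, -0.1918]]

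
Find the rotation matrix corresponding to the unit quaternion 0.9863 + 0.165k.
[[0.9456, -0.3255, 0], [0.3255, 0.9456, 0], [0, 0, 1]]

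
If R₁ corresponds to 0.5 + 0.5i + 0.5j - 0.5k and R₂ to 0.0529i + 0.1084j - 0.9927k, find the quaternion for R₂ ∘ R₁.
-0.577 + 0.4686i - 0.4157j - 0.5241k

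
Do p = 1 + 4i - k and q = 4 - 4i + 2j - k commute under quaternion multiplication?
No: pq = 19 + 14i + 10j + 3k ≠ 19 + 10i - 6j - 13k = qp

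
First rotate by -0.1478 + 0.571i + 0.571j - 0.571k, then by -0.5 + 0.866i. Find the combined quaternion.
-0.4206 - 0.4135i + 0.209j + 0.78k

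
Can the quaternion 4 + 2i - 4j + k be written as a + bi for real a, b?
No. The quaternion 4 + 2i - 4j + k has j-coefficient y = -4 and k-coefficient z = 1, not both zero, so it does not lie in the complex subalgebra spanned by 1 and i.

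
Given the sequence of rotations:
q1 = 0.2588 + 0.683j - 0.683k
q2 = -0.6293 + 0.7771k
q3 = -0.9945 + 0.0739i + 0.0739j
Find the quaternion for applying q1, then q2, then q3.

q2 · q1 = 0.3679 - 0.5308i - 0.4298j + 0.6309k
q3 · q2 · q1 = -0.2949 + 0.6017i + 0.408j - 0.62k
-0.2949 + 0.6017i + 0.408j - 0.62k


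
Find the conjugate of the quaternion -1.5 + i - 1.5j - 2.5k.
-1.5 - i + 1.5j + 2.5k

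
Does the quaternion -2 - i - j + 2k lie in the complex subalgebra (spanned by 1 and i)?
No. The quaternion -2 - i - j + 2k has j-coefficient y = -1 and k-coefficient z = 2, not both zero, so it does not lie in the complex subalgebra spanned by 1 and i.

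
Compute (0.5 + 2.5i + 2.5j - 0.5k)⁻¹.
0.0385 - 0.1923i - 0.1923j + 0.0385k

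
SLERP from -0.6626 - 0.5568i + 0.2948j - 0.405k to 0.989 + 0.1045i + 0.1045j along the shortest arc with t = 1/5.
-0.7735 - 0.4878i + 0.2226j - 0.3378k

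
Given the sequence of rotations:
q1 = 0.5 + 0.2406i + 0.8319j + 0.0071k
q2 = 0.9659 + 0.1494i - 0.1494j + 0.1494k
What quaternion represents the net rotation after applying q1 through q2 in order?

q2 · q1 = 0.5702 + 0.1817i + 0.7637j + 0.2418k
0.5702 + 0.1817i + 0.7637j + 0.2418k


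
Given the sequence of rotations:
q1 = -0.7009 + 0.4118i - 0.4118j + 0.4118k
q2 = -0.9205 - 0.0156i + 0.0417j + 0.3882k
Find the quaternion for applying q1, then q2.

q2 · q1 = 0.5089 - 0.1911i + 0.5161j - 0.6619k
0.5089 - 0.1911i + 0.5161j - 0.6619k


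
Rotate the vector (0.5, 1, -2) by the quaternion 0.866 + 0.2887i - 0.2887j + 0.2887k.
(0.333, 2.167, -0.667)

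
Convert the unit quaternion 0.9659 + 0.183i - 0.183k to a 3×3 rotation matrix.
[[0.933, 0.3535, -0.067], [-0.3535, 0.866, -0.3535], [-0.067, 0.3535, 0.933]]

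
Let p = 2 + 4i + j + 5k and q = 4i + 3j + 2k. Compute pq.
-29 - 5i + 18j + 12k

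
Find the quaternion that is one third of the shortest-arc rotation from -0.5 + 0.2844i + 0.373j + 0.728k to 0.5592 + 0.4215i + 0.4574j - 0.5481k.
-0.6132 + 0.0432i + 0.096j + 0.7829k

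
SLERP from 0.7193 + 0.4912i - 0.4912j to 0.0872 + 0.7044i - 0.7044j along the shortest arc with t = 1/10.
0.6678 + 0.5263i - 0.5263j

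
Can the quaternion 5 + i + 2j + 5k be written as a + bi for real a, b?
No. The quaternion 5 + i + 2j + 5k has j-coefficient y = 2 and k-coefficient z = 5, not both zero, so it does not lie in the complex subalgebra spanned by 1 and i.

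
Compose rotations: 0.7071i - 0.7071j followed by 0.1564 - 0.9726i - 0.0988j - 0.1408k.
0.6179 + 0.011i - 0.2102j + 0.7576k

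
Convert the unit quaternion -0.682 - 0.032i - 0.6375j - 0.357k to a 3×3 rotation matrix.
[[-0.0677, -0.4461, 0.8924], [0.5277, 0.7431, 0.4115], [-0.8467, 0.4988, 0.1851]]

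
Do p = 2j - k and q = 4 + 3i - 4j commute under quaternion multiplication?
No: pq = 8 - 4i + 5j - 10k ≠ 8 + 4i + 11j + 2k = qp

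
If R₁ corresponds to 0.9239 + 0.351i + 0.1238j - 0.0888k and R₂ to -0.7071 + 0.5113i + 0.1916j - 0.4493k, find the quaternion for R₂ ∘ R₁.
-0.8964 + 0.2628i - 0.0228j - 0.3563k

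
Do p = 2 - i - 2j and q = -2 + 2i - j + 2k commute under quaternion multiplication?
No: pq = -4 + 2i + 4j + 9k ≠ -4 + 10i - k = qp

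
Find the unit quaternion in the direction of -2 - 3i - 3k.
-0.4264 - 0.6396i - 0.6396k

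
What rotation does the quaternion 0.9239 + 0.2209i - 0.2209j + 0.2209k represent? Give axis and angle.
axis = (√3/3, -√3/3, √3/3), θ = π/4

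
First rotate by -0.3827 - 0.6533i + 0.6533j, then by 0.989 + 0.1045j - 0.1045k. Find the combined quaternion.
-0.4468 - 0.5778i + 0.6744j + 0.1083k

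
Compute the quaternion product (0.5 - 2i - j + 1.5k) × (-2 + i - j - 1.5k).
2.25 + 7.5i - 0.75k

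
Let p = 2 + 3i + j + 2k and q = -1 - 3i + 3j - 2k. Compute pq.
8 - 17i + 5j + 6k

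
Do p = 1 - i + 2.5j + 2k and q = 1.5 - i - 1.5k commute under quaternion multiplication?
No: pq = 3.5 - 6.25i + 0.25j + 4k ≠ 3.5 + 1.25i + 7.25j - k = qp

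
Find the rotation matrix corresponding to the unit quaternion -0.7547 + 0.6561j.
[[0.1391, 0, -0.9903], [0, 1, 0], [0.9903, 0, 0.1391]]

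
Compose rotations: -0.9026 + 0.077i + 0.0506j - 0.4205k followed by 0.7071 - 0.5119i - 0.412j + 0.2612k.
-0.4681 + 0.6765i + 0.2125j - 0.5273k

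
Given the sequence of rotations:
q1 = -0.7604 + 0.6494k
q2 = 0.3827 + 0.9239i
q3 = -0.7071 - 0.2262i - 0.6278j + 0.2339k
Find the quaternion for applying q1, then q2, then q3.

q2 · q1 = -0.291 - 0.7025i - 0.6j + 0.2485k
q3 · q2 · q1 = -0.3879 + 0.5469i + 0.4988j - 0.5491k
-0.3879 + 0.5469i + 0.4988j - 0.5491k


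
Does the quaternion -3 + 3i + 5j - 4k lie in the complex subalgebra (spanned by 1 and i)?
No. The quaternion -3 + 3i + 5j - 4k has j-coefficient y = 5 and k-coefficient z = -4, not both zero, so it does not lie in the complex subalgebra spanned by 1 and i.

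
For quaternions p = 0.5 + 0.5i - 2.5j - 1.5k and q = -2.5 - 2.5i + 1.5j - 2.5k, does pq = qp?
No: pq = 6i + 12j - 3k ≠ -11i + 2j + 8k = qp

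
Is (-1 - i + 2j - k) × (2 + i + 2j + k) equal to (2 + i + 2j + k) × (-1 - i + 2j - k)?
No: pq = -4 + i + 2j - 7k ≠ -4 - 7i + 2j + k = qp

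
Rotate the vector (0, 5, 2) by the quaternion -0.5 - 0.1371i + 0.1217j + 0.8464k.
(3.358, -2.214, 3.581)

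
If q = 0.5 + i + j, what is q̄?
0.5 - i - j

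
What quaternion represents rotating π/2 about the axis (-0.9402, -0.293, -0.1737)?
0.7071 - 0.6648i - 0.2072j - 0.1228k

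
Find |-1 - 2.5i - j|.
2.872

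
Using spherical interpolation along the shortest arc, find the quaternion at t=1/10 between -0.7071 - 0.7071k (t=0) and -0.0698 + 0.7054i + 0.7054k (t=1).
-0.655 - 0.0871i - 0.7506k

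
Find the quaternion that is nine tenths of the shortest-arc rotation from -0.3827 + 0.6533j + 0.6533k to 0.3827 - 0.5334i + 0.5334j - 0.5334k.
-0.4257 + 0.5168i - 0.4231j + 0.6105k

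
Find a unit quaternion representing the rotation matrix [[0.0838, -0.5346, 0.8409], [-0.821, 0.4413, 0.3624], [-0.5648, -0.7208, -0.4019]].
0.5299 - 0.511i + 0.6632j - 0.1351k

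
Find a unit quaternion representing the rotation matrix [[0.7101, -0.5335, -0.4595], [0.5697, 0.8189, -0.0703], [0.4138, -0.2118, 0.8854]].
0.9239 - 0.0383i - 0.2363j + 0.2985k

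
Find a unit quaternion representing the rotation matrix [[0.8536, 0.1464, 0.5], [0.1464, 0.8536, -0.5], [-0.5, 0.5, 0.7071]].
0.9239 + 0.2706i + 0.2706j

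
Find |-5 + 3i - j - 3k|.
√44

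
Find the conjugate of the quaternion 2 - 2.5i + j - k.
2 + 2.5i - j + k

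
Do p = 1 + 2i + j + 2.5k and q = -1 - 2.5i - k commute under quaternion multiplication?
No: pq = 6.5 - 5.5i - 5.25j - k ≠ 6.5 - 3.5i + 3.25j - 6k = qp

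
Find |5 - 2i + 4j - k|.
√46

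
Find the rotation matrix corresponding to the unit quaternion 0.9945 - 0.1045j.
[[0.9782, 0, -0.2079], [0, 1, 0], [0.2079, 0, 0.9782]]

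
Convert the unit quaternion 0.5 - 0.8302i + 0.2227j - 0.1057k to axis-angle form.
axis = (-0.9586, 0.2572, -0.1221), θ = 2π/3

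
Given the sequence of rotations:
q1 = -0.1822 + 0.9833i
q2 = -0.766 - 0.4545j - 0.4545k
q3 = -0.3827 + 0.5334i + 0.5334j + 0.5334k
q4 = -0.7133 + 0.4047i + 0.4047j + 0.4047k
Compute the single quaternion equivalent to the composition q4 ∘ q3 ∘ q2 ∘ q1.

q2 · q1 = 0.1396 - 0.7532i - 0.3641j + 0.5297k
q3 · q2 · q1 = 0.26 + 0.8395i - 0.4705j + 0.0793k
q4 · q3 · q2 · q1 = -0.3669 - 0.2711i + 0.7485j - 0.4815k
-0.3669 - 0.2711i + 0.7485j - 0.4815k


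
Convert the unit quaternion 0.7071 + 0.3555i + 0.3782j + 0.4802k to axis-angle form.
axis = (0.5027, 0.5349, 0.6791), θ = π/2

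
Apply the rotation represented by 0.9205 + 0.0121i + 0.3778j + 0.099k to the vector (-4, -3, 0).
(-2.26, -3.706, 2.481)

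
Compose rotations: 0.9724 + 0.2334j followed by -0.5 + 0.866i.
-0.4862 + 0.8421i - 0.1167j + 0.2021k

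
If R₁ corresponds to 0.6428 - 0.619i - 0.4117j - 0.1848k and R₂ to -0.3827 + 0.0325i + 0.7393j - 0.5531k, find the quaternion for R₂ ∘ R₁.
-0.0237 - 0.1066i + 0.9812j + 0.1594k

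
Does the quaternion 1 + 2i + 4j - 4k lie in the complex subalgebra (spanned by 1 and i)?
No. The quaternion 1 + 2i + 4j - 4k has j-coefficient y = 4 and k-coefficient z = -4, not both zero, so it does not lie in the complex subalgebra spanned by 1 and i.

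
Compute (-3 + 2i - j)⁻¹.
-0.2143 - 0.1429i + 0.0714j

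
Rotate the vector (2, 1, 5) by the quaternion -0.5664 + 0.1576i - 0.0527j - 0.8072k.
(-2.522, 2.761, 4.002)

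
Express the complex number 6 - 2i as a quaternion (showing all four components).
6 - 2i + 0j + 0k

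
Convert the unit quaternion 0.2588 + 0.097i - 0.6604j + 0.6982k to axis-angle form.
axis = (0.1004, -0.6837, 0.7228), θ = 5π/6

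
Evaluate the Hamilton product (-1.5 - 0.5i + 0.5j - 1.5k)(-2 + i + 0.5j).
3.25 + 0.25i - 3.25j + 2.25k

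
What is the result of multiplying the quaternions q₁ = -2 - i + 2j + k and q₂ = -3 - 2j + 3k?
7 + 11i + j - 7k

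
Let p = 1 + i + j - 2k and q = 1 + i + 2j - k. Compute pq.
-4 + 5i + 2j - 2k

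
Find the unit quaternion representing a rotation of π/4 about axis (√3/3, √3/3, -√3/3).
0.9239 + 0.2209i + 0.2209j - 0.2209k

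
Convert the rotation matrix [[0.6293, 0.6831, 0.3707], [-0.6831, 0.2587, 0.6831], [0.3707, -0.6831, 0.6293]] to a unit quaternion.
0.7933 - 0.4305i - 0.4305k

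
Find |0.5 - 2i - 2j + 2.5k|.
3.808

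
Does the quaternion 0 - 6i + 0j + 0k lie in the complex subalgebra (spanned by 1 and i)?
Yes. The quaternion -6i has j- and k-coefficients y = z = 0, so it lies in the complex subalgebra spanned by 1 and i.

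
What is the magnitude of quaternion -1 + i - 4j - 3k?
√27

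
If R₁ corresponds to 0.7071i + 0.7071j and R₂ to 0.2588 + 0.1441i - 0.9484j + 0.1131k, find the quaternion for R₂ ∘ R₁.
0.5687 + 0.103i + 0.263j + 0.7725k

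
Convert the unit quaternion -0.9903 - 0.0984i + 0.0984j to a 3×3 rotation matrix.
[[0.9806, -0.0194, -0.1949], [-0.0194, 0.9806, -0.1949], [0.1949, 0.1949, 0.9613]]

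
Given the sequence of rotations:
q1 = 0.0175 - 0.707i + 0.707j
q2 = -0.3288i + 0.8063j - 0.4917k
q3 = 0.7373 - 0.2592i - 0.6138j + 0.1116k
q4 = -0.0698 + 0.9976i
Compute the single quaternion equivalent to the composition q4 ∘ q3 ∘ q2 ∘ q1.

q2 · q1 = -0.8025 + 0.3419i + 0.3617j + 0.329k
q3 · q2 · q1 = -0.3178 + 0.2178i + 0.8827j + 0.2691k
q4 · q3 · q2 · q1 = -0.1951 - 0.3322i - 0.3301j + 0.8618k
-0.1951 - 0.3322i - 0.3301j + 0.8618k


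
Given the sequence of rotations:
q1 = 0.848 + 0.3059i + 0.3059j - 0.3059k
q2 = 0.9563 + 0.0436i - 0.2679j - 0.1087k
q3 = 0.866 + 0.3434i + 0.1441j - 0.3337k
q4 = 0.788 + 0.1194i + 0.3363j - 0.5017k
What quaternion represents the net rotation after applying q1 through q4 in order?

q2 · q1 = 0.8463 + 0.4447i + 0.0454j - 0.2894k
q3 · q2 · q1 = 0.4771 + 0.6492i + 0.1123j - 0.5815k
q4 · q3 · q2 · q1 = -0.0311 + 0.4293i - 0.0073j - 0.9025k
-0.0311 + 0.4293i - 0.0073j - 0.9025k


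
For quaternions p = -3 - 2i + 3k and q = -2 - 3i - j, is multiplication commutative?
No: pq = 16i - 6j - 4k ≠ 10i + 12j - 8k = qp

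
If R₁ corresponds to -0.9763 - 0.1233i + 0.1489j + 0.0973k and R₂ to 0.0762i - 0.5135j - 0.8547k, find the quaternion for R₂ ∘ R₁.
0.169 + 0.0029i + 0.5993j + 0.7825k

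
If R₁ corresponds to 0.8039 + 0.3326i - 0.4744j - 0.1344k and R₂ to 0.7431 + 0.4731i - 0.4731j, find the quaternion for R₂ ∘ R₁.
0.2156 + 0.6911i - 0.6693j - 0.167k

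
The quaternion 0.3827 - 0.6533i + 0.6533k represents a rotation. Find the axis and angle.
axis = (-√2/2, 0, √2/2), θ = 3π/4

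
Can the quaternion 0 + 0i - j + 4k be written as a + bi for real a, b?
No. The quaternion -j + 4k has j-coefficient y = -1 and k-coefficient z = 4, not both zero, so it does not lie in the complex subalgebra spanned by 1 and i.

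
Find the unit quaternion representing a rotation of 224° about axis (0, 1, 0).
-0.3746 + 0.9272j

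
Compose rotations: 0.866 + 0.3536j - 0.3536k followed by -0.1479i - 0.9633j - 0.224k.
0.2614 + 0.2917i - 0.8865j - 0.2463k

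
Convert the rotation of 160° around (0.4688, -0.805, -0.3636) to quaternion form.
0.1736 + 0.4617i - 0.7928j - 0.3581k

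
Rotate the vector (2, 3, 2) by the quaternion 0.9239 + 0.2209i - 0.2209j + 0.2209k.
(-0.529, 2.024, 3.553)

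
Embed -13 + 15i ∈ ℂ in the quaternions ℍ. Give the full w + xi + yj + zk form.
-13 + 15i + 0j + 0k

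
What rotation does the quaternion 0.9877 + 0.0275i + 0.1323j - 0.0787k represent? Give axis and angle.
axis = (0.1759, 0.846, -0.5033), θ = 18°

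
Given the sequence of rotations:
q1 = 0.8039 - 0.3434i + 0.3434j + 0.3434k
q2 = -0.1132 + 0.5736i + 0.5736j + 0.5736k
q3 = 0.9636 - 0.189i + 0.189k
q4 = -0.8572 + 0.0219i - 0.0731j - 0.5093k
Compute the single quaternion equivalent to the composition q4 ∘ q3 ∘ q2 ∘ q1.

q2 · q1 = -0.288 + 0.5i + 0.0283j + 0.8162k
q3 · q2 · q1 = -0.3373 + 0.5309i + 0.276j + 0.7267k
q4 · q3 · q2 · q1 = 0.6678 - 0.375i - 0.4982j - 0.4063k
0.6678 - 0.375i - 0.4982j - 0.4063k


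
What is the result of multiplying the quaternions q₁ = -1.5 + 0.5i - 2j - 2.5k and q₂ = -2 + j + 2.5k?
11.25 - 3.5i + 1.25j + 1.75k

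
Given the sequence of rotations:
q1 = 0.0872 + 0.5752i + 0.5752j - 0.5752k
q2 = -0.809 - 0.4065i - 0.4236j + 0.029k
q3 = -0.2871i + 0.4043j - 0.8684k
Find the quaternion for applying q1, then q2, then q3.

q2 · q1 = 0.4236 - 0.2738i - 0.7194j + 0.4777k
q3 · q2 · q1 = 0.6271 - 0.5532i + 0.5462j - 0.0506k
0.6271 - 0.5532i + 0.5462j - 0.0506k


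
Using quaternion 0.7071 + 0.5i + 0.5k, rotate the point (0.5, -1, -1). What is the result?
(0.457, 1.061, -0.957)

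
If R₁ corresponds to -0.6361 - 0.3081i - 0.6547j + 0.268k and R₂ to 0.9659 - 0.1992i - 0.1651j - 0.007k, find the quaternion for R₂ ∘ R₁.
-0.782 - 0.2197i - 0.4718j + 0.3429k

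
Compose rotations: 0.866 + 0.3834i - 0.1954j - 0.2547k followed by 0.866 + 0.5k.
0.8773 + 0.4297i + 0.0225j + 0.2124k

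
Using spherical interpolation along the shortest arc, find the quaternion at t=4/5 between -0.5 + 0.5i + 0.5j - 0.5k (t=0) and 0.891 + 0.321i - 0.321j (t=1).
-0.8945 - 0.1551i + 0.4009j - 0.1229k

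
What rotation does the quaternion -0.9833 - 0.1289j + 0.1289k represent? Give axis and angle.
axis = (0, -√2/2, √2/2), θ = 339°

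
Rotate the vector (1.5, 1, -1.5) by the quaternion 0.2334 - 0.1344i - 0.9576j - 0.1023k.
(-0.348, 0.869, 2.15)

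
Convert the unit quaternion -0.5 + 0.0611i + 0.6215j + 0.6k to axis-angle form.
axis = (0.0706, 0.7176, 0.6928), θ = 4π/3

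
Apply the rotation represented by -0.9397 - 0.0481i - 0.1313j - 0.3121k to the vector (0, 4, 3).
(-1.465, 3.177, 3.572)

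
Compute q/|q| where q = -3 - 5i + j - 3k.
-0.4523 - 0.7538i + 0.1508j - 0.4523k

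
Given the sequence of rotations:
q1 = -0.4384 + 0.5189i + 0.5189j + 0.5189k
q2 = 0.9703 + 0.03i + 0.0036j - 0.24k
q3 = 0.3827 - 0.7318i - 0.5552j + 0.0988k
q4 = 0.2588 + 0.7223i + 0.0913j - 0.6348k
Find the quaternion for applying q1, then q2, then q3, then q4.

q2 · q1 = -0.3183 + 0.6167i + 0.3618j + 0.6224k
q3 · q2 · q1 = 0.4689 + 0.0876i + 0.8316j + 0.2844k
q4 · q3 · q2 · q1 = 0.1627 + 0.9152i - 0.003j + 0.3686k
0.1627 + 0.9152i - 0.003j + 0.3686k


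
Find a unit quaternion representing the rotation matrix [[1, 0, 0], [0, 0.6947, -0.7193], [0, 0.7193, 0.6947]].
0.9205 + 0.3907i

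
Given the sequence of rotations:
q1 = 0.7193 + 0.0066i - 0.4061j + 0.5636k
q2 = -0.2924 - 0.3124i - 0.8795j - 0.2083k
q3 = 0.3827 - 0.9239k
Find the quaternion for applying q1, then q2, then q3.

q2 · q1 = -0.448 - 0.8069i - 0.3392j - 0.182k
q3 · q2 · q1 = -0.3396 - 0.6222i + 0.6157j + 0.3443k
-0.3396 - 0.6222i + 0.6157j + 0.3443k


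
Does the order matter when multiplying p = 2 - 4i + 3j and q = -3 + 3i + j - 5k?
Yes: pq = 3 + 3i - 27j - 23k ≠ 3 + 33i + 13j + 3k = qp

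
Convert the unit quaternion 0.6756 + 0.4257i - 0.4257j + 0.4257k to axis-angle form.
axis = (√3/3, -√3/3, √3/3), θ = 95°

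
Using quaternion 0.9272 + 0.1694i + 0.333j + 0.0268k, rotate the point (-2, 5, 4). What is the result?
(1.268, 3.196, 5.76)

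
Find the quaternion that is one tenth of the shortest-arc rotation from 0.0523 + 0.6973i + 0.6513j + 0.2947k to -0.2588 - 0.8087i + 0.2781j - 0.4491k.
0.0796 + 0.7462i + 0.5737j + 0.3282k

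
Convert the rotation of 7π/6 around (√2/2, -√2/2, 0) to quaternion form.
-0.2588 + 0.683i - 0.683j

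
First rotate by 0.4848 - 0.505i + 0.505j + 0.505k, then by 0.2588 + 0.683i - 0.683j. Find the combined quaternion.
0.8153 - 0.1445i - 0.5453j + 0.1307k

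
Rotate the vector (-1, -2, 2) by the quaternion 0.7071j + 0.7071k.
(1, 2, -2)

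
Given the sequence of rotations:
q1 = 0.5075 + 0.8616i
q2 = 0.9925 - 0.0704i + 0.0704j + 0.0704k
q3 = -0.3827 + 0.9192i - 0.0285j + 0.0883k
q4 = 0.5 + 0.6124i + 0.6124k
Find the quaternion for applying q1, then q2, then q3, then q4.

q2 · q1 = 0.5644 + 0.8194i + 0.0964j - 0.0249k
q3 · q2 · q1 = -0.9642 + 0.1974i + 0.0423j + 0.1713k
q4 · q3 · q2 · q1 = -0.7079 - 0.5177i + 0.0371j - 0.4789k
-0.7079 - 0.5177i + 0.0371j - 0.4789k


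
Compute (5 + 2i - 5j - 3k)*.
5 - 2i + 5j + 3k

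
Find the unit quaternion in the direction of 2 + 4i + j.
0.4364 + 0.8729i + 0.2182j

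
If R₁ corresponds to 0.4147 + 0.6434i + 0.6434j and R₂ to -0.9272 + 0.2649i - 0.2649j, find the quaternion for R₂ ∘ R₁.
-0.3845 - 0.4867i - 0.7064j + 0.3409k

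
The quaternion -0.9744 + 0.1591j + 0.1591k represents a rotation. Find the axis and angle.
axis = (0, √2/2, √2/2), θ = 334°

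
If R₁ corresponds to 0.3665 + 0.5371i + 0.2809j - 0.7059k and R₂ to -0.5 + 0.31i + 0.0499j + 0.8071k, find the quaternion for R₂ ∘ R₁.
0.206 - 0.4169i + 0.5302j + 0.709k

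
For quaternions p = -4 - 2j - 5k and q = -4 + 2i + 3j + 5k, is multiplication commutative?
No: pq = 47 - 3i - 14j + 4k ≠ 47 - 13i + 6j - 4k = qp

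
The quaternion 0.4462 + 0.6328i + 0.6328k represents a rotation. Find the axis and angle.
axis = (√2/2, 0, √2/2), θ = 127°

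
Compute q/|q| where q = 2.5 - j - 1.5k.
0.8111 - 0.3244j - 0.4867k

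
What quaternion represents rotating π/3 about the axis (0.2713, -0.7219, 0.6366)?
0.866 + 0.1356i - 0.3609j + 0.3183k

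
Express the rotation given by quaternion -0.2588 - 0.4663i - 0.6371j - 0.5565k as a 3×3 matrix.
[[-0.4312, 0.3061, 0.8488], [0.8822, -0.0543, 0.4677], [0.1892, 0.9504, -0.2467]]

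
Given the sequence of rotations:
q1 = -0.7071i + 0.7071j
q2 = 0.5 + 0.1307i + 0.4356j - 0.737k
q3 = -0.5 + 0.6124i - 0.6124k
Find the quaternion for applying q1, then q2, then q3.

q2 · q1 = -0.2156 + 0.1676i + 0.8747j + 0.4004k
q3 · q2 · q1 = 0.2504 + 0.3198i - 0.7852j + 0.4675k
0.2504 + 0.3198i - 0.7852j + 0.4675k


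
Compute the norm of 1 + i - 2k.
√6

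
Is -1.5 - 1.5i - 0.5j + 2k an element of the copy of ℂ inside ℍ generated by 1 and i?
No. The quaternion -1.5 - 1.5i - 0.5j + 2k has j-coefficient y = -0.5 and k-coefficient z = 2, not both zero, so it does not lie in the complex subalgebra spanned by 1 and i.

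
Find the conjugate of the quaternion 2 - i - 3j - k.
2 + i + 3j + k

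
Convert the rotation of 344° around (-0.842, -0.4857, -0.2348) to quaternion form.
-0.9903 - 0.1172i - 0.0676j - 0.0327k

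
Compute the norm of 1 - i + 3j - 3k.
√20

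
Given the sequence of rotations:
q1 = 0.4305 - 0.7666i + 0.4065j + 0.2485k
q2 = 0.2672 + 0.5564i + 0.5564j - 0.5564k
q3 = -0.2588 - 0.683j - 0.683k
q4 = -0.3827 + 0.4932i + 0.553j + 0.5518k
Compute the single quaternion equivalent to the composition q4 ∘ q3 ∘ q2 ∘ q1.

q2 · q1 = 0.4537 + 0.3991i + 0.6364j + 0.4796k
q3 · q2 · q1 = 0.6448 + 0.0038i - 0.7472j - 0.1614k
q4 · q3 · q2 · q1 = 0.2536 + 0.6396i + 0.7242j + 0.0469k
0.2536 + 0.6396i + 0.7242j + 0.0469k


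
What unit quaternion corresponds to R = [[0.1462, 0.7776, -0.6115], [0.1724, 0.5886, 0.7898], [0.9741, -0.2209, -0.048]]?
0.6494 - 0.3891i - 0.6104j - 0.233k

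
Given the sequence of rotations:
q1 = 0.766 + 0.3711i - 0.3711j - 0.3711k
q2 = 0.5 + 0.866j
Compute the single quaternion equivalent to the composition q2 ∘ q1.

q2 · q1 = 0.7044 - 0.1358i + 0.4778j - 0.5069k
0.7044 - 0.1358i + 0.4778j - 0.5069k


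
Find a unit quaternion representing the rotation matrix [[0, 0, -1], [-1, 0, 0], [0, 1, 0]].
-0.5 - 0.5i + 0.5j + 0.5k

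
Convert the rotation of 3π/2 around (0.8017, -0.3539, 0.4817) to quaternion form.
-0.7071 + 0.5669i - 0.2502j + 0.3406k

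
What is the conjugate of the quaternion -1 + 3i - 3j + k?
-1 - 3i + 3j - k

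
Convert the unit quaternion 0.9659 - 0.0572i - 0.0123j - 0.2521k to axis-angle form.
axis = (-0.221, -0.0475, -0.9741), θ = π/6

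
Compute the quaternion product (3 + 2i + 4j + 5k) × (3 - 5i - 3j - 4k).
51 - 10i - 14j + 17k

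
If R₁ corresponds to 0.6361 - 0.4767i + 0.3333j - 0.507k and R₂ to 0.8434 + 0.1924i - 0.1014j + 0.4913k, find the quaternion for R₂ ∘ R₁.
0.9111 - 0.392i + 0.0799j - 0.0993k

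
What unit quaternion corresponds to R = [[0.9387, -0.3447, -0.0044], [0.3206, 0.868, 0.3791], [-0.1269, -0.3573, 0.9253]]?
0.9659 - 0.1906i + 0.0317j + 0.1722k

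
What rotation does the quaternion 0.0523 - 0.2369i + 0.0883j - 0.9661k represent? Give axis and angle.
axis = (-0.2372, 0.0884, -0.9674), θ = 174°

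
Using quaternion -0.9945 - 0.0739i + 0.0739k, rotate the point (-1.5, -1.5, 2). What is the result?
(-1.726, -1.541, 1.774)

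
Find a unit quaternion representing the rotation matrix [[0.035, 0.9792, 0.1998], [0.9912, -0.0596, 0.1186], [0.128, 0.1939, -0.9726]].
0.0262 + 0.7189i + 0.6852j + 0.114k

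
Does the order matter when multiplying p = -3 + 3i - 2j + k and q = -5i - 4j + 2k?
Yes: pq = 5 + 15i + j - 28k ≠ 5 + 15i + 23j + 16k = qp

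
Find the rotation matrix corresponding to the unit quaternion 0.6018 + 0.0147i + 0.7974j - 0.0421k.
[[-0.2752, 0.0741, 0.9585], [-0.0272, 0.996, -0.0848], [-0.961, -0.0494, -0.2721]]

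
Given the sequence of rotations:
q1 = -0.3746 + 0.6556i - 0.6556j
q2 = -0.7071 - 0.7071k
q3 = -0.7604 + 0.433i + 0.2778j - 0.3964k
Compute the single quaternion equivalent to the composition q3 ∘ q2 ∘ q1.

q2 · q1 = 0.2649 - 0.9271i + 0.2649k
q3 · q2 · q1 = 0.305 + 0.8933i + 0.3264j - 0.0489k
0.305 + 0.8933i + 0.3264j - 0.0489k


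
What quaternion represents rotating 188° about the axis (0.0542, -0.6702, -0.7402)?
-0.0698 + 0.0541i - 0.6686j - 0.7384k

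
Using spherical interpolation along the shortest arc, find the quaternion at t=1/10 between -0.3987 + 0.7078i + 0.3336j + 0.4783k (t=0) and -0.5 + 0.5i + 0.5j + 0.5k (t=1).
-0.4105 + 0.6894i + 0.3517j + 0.4823k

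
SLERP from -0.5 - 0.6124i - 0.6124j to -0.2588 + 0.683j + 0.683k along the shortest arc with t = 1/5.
-0.3773 - 0.5458i - 0.7261j - 0.1803k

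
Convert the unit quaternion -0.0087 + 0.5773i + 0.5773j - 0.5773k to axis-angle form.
axis = (√3/3, √3/3, -√3/3), θ = 181°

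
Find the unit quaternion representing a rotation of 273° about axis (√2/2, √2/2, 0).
-0.7254 + 0.4867i + 0.4867j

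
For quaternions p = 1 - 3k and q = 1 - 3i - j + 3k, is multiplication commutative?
No: pq = 10 - 6i + 8j ≠ 10 - 10j = qp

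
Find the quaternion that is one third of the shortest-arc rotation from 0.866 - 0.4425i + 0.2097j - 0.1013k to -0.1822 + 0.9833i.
0.6979 - 0.696i + 0.1522j - 0.0735k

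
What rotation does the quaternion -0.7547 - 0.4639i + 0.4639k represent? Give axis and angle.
axis = (-√2/2, 0, √2/2), θ = 278°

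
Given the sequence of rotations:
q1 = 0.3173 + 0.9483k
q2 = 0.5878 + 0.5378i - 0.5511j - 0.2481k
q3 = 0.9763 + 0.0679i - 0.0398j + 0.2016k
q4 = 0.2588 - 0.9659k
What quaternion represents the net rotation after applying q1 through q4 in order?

q2 · q1 = 0.4218 - 0.352i - 0.6849j + 0.4787k
q3 · q2 · q1 = 0.3119 - 0.196i - 0.7889j + 0.4919k
q4 · q3 · q2 · q1 = 0.5558 - 0.8127i - 0.0149j - 0.174k
0.5558 - 0.8127i - 0.0149j - 0.174k


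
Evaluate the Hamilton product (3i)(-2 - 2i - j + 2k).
6 - 6i - 6j - 3k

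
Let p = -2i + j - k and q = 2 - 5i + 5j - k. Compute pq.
-16 + 5j - 7k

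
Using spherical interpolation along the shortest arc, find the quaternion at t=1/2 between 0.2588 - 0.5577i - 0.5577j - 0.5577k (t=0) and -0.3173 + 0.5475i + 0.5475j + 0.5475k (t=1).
0.2882 - 0.5529i - 0.5529j - 0.5529k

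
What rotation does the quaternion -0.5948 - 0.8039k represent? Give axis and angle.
axis = (0, 0, -1), θ = 253°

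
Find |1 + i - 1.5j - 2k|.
2.872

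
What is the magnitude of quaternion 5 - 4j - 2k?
√45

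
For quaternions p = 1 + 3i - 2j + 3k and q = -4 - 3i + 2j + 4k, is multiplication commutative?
No: pq = -3 - 29i - 11j - 8k ≠ -3 - i + 31j - 8k = qp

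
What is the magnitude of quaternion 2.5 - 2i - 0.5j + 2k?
3.808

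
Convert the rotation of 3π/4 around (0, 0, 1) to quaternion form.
0.3827 + 0.9239k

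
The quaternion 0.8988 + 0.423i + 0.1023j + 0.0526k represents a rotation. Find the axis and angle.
axis = (0.965, 0.2334, 0.12), θ = 52°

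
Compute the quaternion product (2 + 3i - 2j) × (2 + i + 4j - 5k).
9 + 18i + 19j + 4k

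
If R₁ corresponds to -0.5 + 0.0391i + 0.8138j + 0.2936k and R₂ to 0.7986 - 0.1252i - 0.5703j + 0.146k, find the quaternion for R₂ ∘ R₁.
0.0268 - 0.1924i + 0.9775j + 0.0819k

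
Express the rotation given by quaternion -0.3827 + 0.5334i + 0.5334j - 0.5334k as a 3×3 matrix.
[[-0.1381, 0.1608, -0.9773], [0.9773, -0.1381, -0.1608], [-0.1608, -0.9773, -0.1381]]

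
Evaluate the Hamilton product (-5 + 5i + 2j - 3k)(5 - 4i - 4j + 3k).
12 + 39i + 27j - 42k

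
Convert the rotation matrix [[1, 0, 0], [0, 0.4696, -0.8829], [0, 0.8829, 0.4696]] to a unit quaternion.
0.8572 + 0.515i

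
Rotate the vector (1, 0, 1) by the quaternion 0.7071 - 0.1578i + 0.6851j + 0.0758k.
(0.995, 0.218, -0.981)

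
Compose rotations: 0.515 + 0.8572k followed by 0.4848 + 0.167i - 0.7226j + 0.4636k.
-0.1477 - 0.5334i - 0.5153j + 0.6543k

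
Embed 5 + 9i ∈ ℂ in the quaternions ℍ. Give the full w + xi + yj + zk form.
5 + 9i + 0j + 0k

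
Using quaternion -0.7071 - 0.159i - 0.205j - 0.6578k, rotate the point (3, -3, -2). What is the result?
(1.749, 2.645, -3.457)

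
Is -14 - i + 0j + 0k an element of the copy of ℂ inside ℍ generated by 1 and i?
Yes. The quaternion -14 - i has j- and k-coefficients y = z = 0, so it lies in the complex subalgebra spanned by 1 and i.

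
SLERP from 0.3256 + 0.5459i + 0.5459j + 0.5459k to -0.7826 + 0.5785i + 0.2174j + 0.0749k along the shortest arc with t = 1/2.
-0.2925 + 0.7197i + 0.4885j + 0.3973k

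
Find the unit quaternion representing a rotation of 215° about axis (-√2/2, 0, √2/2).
-0.3007 - 0.6744i + 0.6744k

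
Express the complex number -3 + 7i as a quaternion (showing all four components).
-3 + 7i + 0j + 0k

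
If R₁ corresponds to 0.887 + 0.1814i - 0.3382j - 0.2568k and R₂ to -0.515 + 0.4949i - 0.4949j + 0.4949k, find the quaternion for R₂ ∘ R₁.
-0.5869 + 0.64i - 0.0479j + 0.4936k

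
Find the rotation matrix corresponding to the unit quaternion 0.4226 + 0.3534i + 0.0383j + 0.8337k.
[[-0.393, -0.6776, 0.6216], [0.7317, -0.6399, -0.2348], [0.5569, 0.3626, 0.7473]]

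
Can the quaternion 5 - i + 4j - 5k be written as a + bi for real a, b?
No. The quaternion 5 - i + 4j - 5k has j-coefficient y = 4 and k-coefficient z = -5, not both zero, so it does not lie in the complex subalgebra spanned by 1 and i.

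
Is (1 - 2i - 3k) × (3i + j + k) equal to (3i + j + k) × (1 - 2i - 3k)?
No: pq = 9 + 6i - 6j - k ≠ 9 + 8j + 3k = qp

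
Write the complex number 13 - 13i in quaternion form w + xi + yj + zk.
13 - 13i + 0j + 0k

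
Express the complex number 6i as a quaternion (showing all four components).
0 + 6i + 0j + 0k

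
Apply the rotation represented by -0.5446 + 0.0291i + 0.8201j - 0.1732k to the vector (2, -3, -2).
(1.419, -1.837, 3.407)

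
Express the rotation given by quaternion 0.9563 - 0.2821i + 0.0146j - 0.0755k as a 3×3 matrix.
[[0.9882, 0.1362, 0.0705], [-0.1526, 0.8294, 0.5373], [0.0147, -0.5417, 0.8404]]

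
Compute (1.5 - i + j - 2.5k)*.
1.5 + i - j + 2.5k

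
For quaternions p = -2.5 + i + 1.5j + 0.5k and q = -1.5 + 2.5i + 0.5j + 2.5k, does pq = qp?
No: pq = -0.75 - 4.25i - 4.75j - 10.25k ≠ -0.75 - 11.25i - 2.25j - 3.75k = qp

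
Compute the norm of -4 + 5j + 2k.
√45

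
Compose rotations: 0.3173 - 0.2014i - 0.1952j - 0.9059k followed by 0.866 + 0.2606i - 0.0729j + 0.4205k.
0.694 + 0.0564i - 0.0408j - 0.7166k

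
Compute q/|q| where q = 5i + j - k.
0.9623i + 0.1925j - 0.1925k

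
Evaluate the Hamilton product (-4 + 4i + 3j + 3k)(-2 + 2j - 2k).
8 - 20i - 6j + 10k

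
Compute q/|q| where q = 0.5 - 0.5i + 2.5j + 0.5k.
0.189 - 0.189i + 0.9449j + 0.189k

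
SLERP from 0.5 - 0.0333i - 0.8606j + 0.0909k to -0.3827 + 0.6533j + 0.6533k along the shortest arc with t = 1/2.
0.4795 - 0.0181i - 0.8224j - 0.3055k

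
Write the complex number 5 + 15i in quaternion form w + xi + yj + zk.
5 + 15i + 0j + 0k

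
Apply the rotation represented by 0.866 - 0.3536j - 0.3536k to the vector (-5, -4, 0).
(-4.949, 0.062, -4.062)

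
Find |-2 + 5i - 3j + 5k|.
√63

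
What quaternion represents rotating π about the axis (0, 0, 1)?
k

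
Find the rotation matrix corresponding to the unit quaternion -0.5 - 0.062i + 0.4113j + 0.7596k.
[[-0.4923, 0.7086, -0.5055], [-0.8106, -0.1617, 0.5628], [0.3171, 0.6868, 0.654]]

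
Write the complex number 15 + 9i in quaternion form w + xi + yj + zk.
15 + 9i + 0j + 0k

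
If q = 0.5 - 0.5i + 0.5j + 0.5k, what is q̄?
0.5 + 0.5i - 0.5j - 0.5k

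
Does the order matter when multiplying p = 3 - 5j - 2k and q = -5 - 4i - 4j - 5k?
Yes: pq = -45 + 5i + 21j - 25k ≠ -45 - 29i + 5j + 15k = qp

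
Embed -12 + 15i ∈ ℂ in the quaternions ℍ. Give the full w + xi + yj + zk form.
-12 + 15i + 0j + 0k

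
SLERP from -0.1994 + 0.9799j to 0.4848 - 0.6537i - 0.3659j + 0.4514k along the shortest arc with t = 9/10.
-0.4793 + 0.6131i + 0.4638j - 0.4234k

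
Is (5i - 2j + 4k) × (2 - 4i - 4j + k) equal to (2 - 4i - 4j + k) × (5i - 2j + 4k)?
No: pq = 8 + 24i - 25j - 20k ≠ 8 - 4i + 17j + 36k = qp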